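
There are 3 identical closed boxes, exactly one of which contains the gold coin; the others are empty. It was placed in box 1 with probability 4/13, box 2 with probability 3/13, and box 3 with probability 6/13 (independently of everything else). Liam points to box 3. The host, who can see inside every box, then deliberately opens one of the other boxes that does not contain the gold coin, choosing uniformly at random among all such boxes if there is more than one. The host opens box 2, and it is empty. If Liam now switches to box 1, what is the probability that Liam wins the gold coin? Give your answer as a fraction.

4/7

Apply Bayes' rule, conditioning on where the gold coin actually is.
If it is in box 1 (prior 4/13): the host has no choice, probability 1; weight (4/13)·1 = 4/13.
If it is in box 2 (prior 3/13): the host opened box 2, so this case is ruled out; weight (3/13)·0 = 0.
If it is in box 3 (prior 6/13): the host has 2 equally likely choices, so probability 1/2; weight (6/13)·(1/2) = 3/13.
The weights sum to 7/13.
So P(the gold coin in box 1 | the host opened box 2) = (4/13) / (7/13) = 4/7.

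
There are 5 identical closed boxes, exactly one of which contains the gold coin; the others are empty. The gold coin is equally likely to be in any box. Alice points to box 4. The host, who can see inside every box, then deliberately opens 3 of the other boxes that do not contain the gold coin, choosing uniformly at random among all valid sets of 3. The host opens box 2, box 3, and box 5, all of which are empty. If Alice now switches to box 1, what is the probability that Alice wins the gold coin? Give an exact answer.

Apply Bayes' rule, conditioning on where the gold coin actually is.
If it is in box 1 (prior 1/5): the host has no choice, probability 1; weight (1/5)·1 = 1/5.
If it is in any of boxes 2, 3, and 5 (prior 1/5 each): that box was opened and seen not to hold the prize — ruled out; weight (1/5)·0 = 0 each.
If it is in box 4 (prior 1/5): the host has 4 equally likely choices, so probability 1/4; weight (1/5)·(1/4) = 1/20.
The weights sum to 1/4.
So P(the gold coin in box 1 | the host opened box 2, box 3, and box 5) = (1/5) / (1/4) = 4/5.

4/5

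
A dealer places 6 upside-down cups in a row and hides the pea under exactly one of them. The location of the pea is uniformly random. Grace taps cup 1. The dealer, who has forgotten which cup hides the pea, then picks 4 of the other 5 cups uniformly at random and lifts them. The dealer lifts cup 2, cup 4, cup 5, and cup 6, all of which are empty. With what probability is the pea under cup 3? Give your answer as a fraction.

1/2

Because the dealer chose which cups to lift without knowing where the pea is, the choice is independent of the prize location. Learning that none of the 4 opened cups holds the pea simply rules out those 4 locations and leaves the remaining 2 cups still equally likely by symmetry.
So P(the pea under cup 3) = 1/2.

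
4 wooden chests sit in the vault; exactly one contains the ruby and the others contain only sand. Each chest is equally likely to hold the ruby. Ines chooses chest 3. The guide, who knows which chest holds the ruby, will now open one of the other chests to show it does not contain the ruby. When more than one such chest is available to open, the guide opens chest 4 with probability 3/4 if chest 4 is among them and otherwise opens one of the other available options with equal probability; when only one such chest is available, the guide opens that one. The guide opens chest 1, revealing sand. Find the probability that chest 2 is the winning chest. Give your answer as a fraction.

Condition on the true location of the ruby.
If it is in chest 1 (prior 1/4): the guide opened chest 1, so this case is ruled out; weight (1/4)·0 = 0.
If it is in chest 2 (prior 1/4): chest 4 is available but not opened, probability 1/4; weight (1/4)·(1/4) = 1/16.
If it is in chest 3 (prior 1/4): chest 4 is available but not opened; chest 1 gets probability (1 − 3/4)/2 = 1/8; weight (1/4)·(1/8) = 1/32.
If it is in chest 4 (prior 1/4): chest 4 holds the prize so is unavailable; the guide chooses uniformly among the 2 others, probability 1/2; weight (1/4)·(1/2) = 1/8.
The weights sum to 7/32.
So P(the ruby in chest 2 | the guide opened chest 1) = (1/16) / (7/32) = 2/7.

2/7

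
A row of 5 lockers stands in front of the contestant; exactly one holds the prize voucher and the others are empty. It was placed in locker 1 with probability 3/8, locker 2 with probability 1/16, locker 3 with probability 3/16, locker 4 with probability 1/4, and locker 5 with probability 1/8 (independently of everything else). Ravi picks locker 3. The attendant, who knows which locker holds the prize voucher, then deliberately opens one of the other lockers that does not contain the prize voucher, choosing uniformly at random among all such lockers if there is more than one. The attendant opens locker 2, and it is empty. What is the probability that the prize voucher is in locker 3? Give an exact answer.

Apply Bayes' rule, conditioning on where the prize voucher actually is.
If it is in locker 1 (prior 3/8): the attendant has 3 equally likely choices, so probability 1/3; weight (3/8)·(1/3) = 1/8.
If it is in locker 2 (prior 1/16): the attendant opened locker 2, so this case is ruled out; weight (1/16)·0 = 0.
If it is in locker 3 (prior 3/16): the attendant has 4 equally likely choices, so probability 1/4; weight (3/16)·(1/4) = 3/64.
If it is in locker 4 (prior 1/4): the attendant has 3 equally likely choices, so probability 1/3; weight (1/4)·(1/3) = 1/12.
If it is in locker 5 (prior 1/8): the attendant has 3 equally likely choices, so probability 1/3; weight (1/8)·(1/3) = 1/24.
The weights sum to 19/64.
So P(the prize voucher in locker 3 | the attendant opened locker 2) = (3/64) / (19/64) = 3/19.

3/19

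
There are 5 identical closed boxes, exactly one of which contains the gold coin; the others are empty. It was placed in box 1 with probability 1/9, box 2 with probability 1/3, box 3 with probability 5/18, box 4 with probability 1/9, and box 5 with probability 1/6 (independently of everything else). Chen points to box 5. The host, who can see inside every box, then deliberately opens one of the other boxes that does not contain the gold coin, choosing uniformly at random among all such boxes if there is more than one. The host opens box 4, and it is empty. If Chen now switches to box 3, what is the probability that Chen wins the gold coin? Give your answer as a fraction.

Consider each possible location of the gold coin in turn.
If it is in box 1 (prior 1/9): the host has 3 equally likely choices, so probability 1/3; weight (1/9)·(1/3) = 1/27.
If it is in box 2 (prior 1/3): the host has 3 equally likely choices, so probability 1/3; weight (1/3)·(1/3) = 1/9.
If it is in box 3 (prior 5/18): the host has 3 equally likely choices, so probability 1/3; weight (5/18)·(1/3) = 5/54.
If it is in box 4 (prior 1/9): the host opened box 4, so this case is ruled out; weight (1/9)·0 = 0.
If it is in box 5 (prior 1/6): the host has 4 equally likely choices, so probability 1/4; weight (1/6)·(1/4) = 1/24.
The weights sum to 61/216.
So P(the gold coin in box 3 | the host opened box 4) = (5/54) / (61/216) = 20/61.

20/61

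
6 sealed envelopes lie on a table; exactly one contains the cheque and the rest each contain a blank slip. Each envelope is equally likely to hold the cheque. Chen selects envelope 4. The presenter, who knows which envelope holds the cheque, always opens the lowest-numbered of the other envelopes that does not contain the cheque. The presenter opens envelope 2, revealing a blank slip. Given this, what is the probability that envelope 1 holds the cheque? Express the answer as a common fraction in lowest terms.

1

Consider each possible location of the cheque in turn.
If it is in envelope 1 (prior 1/6): envelope 2 is the lowest-numbered option available, probability 1; weight (1/6)·1 = 1/6.
If it is in envelope 2 (prior 1/6): the presenter opened envelope 2, so this case is ruled out; weight (1/6)·0 = 0.
If it is in any of envelopes 3, 4, 5, and 6 (prior 1/6 each): the presenter would have opened envelope 1 instead, probability 0; weight (1/6)·0 = 0 each.
The weights sum to 1/6.
So P(the cheque in envelope 1 | the presenter opened envelope 2) = (1/6) / (1/6) = 1.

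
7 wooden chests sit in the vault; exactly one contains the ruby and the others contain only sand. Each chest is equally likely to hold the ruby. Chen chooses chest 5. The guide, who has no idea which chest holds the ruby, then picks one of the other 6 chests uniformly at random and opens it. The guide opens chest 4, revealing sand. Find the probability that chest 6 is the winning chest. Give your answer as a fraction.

1/6

Consider each possible location of the ruby in turn.
If it is in any of chests 1, 2, 3, 5, 6, and 7 (prior 1/7 each): the guide picks chest 4 with probability 1/6 regardless, and it is not the prize; weight (1/7)·(1/6) = 1/42 each.
If it is in chest 4 (prior 1/7): the guide opened chest 4, so this case is ruled out; weight (1/7)·0 = 0.
The weights sum to 1/7.
So P(the ruby in chest 6 | the guide opened chest 4) = (1/42) / (1/7) = 1/6.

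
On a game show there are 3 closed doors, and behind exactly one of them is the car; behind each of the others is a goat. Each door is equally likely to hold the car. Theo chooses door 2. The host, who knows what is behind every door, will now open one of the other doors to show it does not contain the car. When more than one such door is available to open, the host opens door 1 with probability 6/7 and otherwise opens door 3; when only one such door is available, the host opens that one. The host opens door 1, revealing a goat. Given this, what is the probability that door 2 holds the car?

Consider each possible location of the car in turn.
If it is behind door 1 (prior 1/3): the host opened door 1, so this case is ruled out; weight (1/3)·0 = 0.
If it is behind door 2 (prior 1/3): door 1 is available, opened with probability 6/7; weight (1/3)·(6/7) = 2/7.
If it is behind door 3 (prior 1/3): only door 1 is available, probability 1; weight (1/3)·1 = 1/3.
The weights sum to 13/21.
So P(the car behind door 2 | the host opened door 1) = (2/7) / (13/21) = 6/13.

6/13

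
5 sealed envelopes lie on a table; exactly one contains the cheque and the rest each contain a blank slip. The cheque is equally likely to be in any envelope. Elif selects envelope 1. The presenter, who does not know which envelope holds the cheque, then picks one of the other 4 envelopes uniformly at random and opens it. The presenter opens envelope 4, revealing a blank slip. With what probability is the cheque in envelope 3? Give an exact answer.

Because the presenter chose which envelope to open without knowing where the cheque is, the choice is independent of the prize location. Learning that envelope 4 does not hold the cheque simply rules out that one location and leaves the remaining 4 envelopes still equally likely by symmetry.
So P(the cheque in envelope 3) = 1/4.

1/4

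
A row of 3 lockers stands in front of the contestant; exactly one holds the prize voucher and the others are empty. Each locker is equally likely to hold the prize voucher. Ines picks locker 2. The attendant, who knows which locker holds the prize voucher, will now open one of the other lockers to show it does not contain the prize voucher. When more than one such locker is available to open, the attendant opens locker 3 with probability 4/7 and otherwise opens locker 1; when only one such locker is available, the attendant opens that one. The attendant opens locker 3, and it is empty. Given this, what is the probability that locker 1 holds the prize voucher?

7/11

Consider each possible location of the prize voucher in turn.
If it is in locker 1 (prior 1/3): only locker 3 is available, probability 1; weight (1/3)·1 = 1/3.
If it is in locker 2 (prior 1/3): locker 3 is available, opened with probability 4/7; weight (1/3)·(4/7) = 4/21.
If it is in locker 3 (prior 1/3): the attendant opened locker 3, so this case is ruled out; weight (1/3)·0 = 0.
The weights sum to 11/21.
So P(the prize voucher in locker 1 | the attendant opened locker 3) = (1/3) / (11/21) = 7/11.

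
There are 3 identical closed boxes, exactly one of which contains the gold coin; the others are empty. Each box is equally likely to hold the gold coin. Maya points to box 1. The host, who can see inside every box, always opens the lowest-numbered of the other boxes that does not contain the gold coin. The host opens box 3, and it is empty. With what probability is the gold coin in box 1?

0

Apply Bayes' rule, conditioning on where the gold coin actually is.
If it is in box 1 (prior 1/3): the host would have opened box 2 instead, probability 0; weight (1/3)·0 = 0.
If it is in box 2 (prior 1/3): box 3 is the lowest-numbered option available, probability 1; weight (1/3)·1 = 1/3.
If it is in box 3 (prior 1/3): the host opened box 3, so this case is ruled out; weight (1/3)·0 = 0.
The weights sum to 1/3.
So P(the gold coin in box 1 | the host opened box 3) = 0 / (1/3) = 0.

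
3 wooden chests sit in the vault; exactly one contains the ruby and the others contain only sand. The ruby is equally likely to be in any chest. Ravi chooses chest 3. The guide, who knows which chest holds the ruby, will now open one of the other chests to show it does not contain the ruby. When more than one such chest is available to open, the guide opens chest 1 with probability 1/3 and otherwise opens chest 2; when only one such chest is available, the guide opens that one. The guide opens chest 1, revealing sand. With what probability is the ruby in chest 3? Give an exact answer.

Apply Bayes' rule, conditioning on where the ruby actually is.
If it is in chest 1 (prior 1/3): the guide opened chest 1, so this case is ruled out; weight (1/3)·0 = 0.
If it is in chest 2 (prior 1/3): only chest 1 is available, probability 1; weight (1/3)·1 = 1/3.
If it is in chest 3 (prior 1/3): chest 1 is available, opened with probability 1/3; weight (1/3)·(1/3) = 1/9.
The weights sum to 4/9.
So P(the ruby in chest 3 | the guide opened chest 1) = (1/9) / (4/9) = 1/4.

1/4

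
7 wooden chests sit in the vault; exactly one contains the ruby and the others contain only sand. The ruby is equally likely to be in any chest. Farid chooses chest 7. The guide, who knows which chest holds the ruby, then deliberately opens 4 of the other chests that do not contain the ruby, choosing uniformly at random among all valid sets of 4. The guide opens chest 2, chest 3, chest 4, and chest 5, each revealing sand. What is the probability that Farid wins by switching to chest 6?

3/7

Consider each possible location of the ruby in turn.
If it is in either of chests 1 and 6 (prior 1/7 each): the guide has 5 equally likely choices, so probability 1/5; weight (1/7)·(1/5) = 1/35 each.
If it is in any of chests 2, 3, 4, and 5 (prior 1/7 each): that chest was opened and seen not to hold the prize — ruled out; weight (1/7)·0 = 0 each.
If it is in chest 7 (prior 1/7): the guide has 15 equally likely choices, so probability 1/15; weight (1/7)·(1/15) = 1/105.
The weights sum to 1/15.
So P(the ruby in chest 6 | the guide opened chest 2, chest 3, chest 4, and chest 5) = (1/35) / (1/15) = 3/7.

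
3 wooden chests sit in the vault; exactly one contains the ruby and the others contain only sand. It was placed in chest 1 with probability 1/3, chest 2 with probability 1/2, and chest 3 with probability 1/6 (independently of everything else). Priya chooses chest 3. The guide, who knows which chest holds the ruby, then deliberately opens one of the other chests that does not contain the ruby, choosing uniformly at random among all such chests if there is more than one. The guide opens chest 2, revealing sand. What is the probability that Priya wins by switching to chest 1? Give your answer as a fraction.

4/5

Consider each possible location of the ruby in turn.
If it is in chest 1 (prior 1/3): the guide has no choice, probability 1; weight (1/3)·1 = 1/3.
If it is in chest 2 (prior 1/2): the guide opened chest 2, so this case is ruled out; weight (1/2)·0 = 0.
If it is in chest 3 (prior 1/6): the guide has 2 equally likely choices, so probability 1/2; weight (1/6)·(1/2) = 1/12.
The weights sum to 5/12.
So P(the ruby in chest 1 | the guide opened chest 2) = (1/3) / (5/12) = 4/5.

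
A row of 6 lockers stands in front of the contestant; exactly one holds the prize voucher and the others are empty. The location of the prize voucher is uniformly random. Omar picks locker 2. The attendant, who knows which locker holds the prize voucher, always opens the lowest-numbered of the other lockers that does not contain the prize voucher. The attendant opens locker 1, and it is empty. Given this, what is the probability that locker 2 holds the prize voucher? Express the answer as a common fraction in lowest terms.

1/5

Condition on the true location of the prize voucher.
If it is in locker 1 (prior 1/6): the attendant opened locker 1, so this case is ruled out; weight (1/6)·0 = 0.
If it is in any of lockers 2, 3, 4, 5, and 6 (prior 1/6 each): locker 1 is the lowest-numbered option available, probability 1; weight (1/6)·1 = 1/6 each.
The weights sum to 5/6.
So P(the prize voucher in locker 2 | the attendant opened locker 1) = (1/6) / (5/6) = 1/5.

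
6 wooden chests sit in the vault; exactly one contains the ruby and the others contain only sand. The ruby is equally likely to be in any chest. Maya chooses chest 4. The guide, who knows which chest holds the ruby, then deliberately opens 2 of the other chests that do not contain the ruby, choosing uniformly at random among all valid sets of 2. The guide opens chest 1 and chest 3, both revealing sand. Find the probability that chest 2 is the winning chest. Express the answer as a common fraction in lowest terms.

Consider each possible location of the ruby in turn.
If it is in either of chests 1 and 3 (prior 1/6 each): that chest was opened and seen not to hold the prize — ruled out; weight (1/6)·0 = 0 each.
If it is in any of chests 2, 5, and 6 (prior 1/6 each): the guide has 6 equally likely choices, so probability 1/6; weight (1/6)·(1/6) = 1/36 each.
If it is in chest 4 (prior 1/6): the guide has 10 equally likely choices, so probability 1/10; weight (1/6)·(1/10) = 1/60.
The weights sum to 1/10.
So P(the ruby in chest 2 | the guide opened chest 1 and chest 3) = (1/36) / (1/10) = 5/18.

5/18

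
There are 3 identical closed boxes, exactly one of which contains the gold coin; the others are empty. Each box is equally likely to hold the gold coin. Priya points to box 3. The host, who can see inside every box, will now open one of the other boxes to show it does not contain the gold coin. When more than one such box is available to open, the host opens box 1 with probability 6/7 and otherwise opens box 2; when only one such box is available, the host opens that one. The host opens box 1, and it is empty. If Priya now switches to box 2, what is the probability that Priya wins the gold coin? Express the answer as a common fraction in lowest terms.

7/13

Consider each possible location of the gold coin in turn.
If it is in box 1 (prior 1/3): the host opened box 1, so this case is ruled out; weight (1/3)·0 = 0.
If it is in box 2 (prior 1/3): only box 1 is available, probability 1; weight (1/3)·1 = 1/3.
If it is in box 3 (prior 1/3): box 1 is available, opened with probability 6/7; weight (1/3)·(6/7) = 2/7.
The weights sum to 13/21.
So P(the gold coin in box 2 | the host opened box 1) = (1/3) / (13/21) = 7/13.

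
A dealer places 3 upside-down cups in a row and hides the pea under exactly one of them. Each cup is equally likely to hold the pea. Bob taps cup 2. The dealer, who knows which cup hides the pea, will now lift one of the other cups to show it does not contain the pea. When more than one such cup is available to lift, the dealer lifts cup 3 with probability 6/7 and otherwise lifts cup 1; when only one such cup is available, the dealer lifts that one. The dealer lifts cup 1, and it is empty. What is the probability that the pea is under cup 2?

1/8

Condition on the true location of the pea.
If it is under cup 1 (prior 1/3): the dealer opened cup 1, so this case is ruled out; weight (1/3)·0 = 0.
If it is under cup 2 (prior 1/3): cup 3 is available but not opened, probability 1/7; weight (1/3)·(1/7) = 1/21.
If it is under cup 3 (prior 1/3): only cup 1 is available, probability 1; weight (1/3)·1 = 1/3.
The weights sum to 8/21.
So P(the pea under cup 2 | the dealer opened cup 1) = (1/21) / (8/21) = 1/8.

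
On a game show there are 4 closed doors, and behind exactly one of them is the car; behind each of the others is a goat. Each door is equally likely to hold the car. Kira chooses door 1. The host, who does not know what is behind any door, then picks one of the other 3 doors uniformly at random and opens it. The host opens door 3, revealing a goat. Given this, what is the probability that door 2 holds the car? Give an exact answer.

1/3

Consider each possible location of the car in turn.
If it is behind any of doors 1, 2, and 4 (prior 1/4 each): the host picks door 3 with probability 1/3 regardless, and it is not the prize; weight (1/4)·(1/3) = 1/12 each.
If it is behind door 3 (prior 1/4): the host opened door 3, so this case is ruled out; weight (1/4)·0 = 0.
The weights sum to 1/4.
So P(the car behind door 2 | the host opened door 3) = (1/12) / (1/4) = 1/3.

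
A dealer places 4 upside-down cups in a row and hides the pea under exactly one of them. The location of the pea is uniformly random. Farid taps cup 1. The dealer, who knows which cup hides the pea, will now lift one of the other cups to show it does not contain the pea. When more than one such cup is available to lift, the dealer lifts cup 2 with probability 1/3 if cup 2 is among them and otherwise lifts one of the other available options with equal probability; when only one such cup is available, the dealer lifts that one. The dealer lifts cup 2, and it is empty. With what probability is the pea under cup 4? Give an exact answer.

Condition on the true location of the pea.
If it is under any of cups 1, 3, and 4 (prior 1/4 each): cup 2 is available, opened with probability 1/3; weight (1/4)·(1/3) = 1/12 each.
If it is under cup 2 (prior 1/4): the dealer opened cup 2, so this case is ruled out; weight (1/4)·0 = 0.
The weights sum to 1/4.
So P(the pea under cup 4 | the dealer opened cup 2) = (1/12) / (1/4) = 1/3.

1/3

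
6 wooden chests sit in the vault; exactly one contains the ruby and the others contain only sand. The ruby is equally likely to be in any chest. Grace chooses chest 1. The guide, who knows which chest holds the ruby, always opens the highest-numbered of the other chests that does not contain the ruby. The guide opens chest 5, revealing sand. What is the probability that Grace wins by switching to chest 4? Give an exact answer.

0

Apply Bayes' rule, conditioning on where the ruby actually is.
If it is in any of chests 1, 2, 3, and 4 (prior 1/6 each): the guide would have opened chest 6 instead, probability 0; weight (1/6)·0 = 0 each.
If it is in chest 5 (prior 1/6): the guide opened chest 5, so this case is ruled out; weight (1/6)·0 = 0.
If it is in chest 6 (prior 1/6): chest 5 is the highest-numbered option available, probability 1; weight (1/6)·1 = 1/6.
The weights sum to 1/6.
So P(the ruby in chest 4 | the guide opened chest 5) = 0 / (1/6) = 0.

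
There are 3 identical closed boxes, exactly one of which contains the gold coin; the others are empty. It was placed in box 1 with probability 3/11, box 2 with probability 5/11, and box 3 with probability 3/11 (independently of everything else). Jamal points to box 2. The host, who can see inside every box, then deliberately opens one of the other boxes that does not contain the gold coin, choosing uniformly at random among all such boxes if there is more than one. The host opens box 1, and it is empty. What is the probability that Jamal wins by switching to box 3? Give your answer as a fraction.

Consider each possible location of the gold coin in turn.
If it is in box 1 (prior 3/11): the host opened box 1, so this case is ruled out; weight (3/11)·0 = 0.
If it is in box 2 (prior 5/11): the host has 2 equally likely choices, so probability 1/2; weight (5/11)·(1/2) = 5/22.
If it is in box 3 (prior 3/11): the host has no choice, probability 1; weight (3/11)·1 = 3/11.
The weights sum to 1/2.
So P(the gold coin in box 3 | the host opened box 1) = (3/11) / (1/2) = 6/11.

6/11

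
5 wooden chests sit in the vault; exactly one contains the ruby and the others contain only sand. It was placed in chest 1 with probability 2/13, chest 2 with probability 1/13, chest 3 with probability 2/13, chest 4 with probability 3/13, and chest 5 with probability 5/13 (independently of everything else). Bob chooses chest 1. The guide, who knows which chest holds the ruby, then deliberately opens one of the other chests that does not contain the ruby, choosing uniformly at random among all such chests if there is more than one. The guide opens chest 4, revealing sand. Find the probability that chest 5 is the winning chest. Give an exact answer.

Condition on the true location of the ruby.
If it is in chest 1 (prior 2/13): the guide has 4 equally likely choices, so probability 1/4; weight (2/13)·(1/4) = 1/26.
If it is in chest 2 (prior 1/13): the guide has 3 equally likely choices, so probability 1/3; weight (1/13)·(1/3) = 1/39.
If it is in chest 3 (prior 2/13): the guide has 3 equally likely choices, so probability 1/3; weight (2/13)·(1/3) = 2/39.
If it is in chest 4 (prior 3/13): the guide opened chest 4, so this case is ruled out; weight (3/13)·0 = 0.
If it is in chest 5 (prior 5/13): the guide has 3 equally likely choices, so probability 1/3; weight (5/13)·(1/3) = 5/39.
The weights sum to 19/78.
So P(the ruby in chest 5 | the guide opened chest 4) = (5/39) / (19/78) = 10/19.

10/19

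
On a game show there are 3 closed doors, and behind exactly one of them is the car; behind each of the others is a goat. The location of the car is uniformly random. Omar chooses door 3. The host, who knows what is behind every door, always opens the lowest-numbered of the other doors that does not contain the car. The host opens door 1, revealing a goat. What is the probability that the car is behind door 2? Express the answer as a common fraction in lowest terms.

1/2

Condition on the true location of the car.
If it is behind door 1 (prior 1/3): the host opened door 1, so this case is ruled out; weight (1/3)·0 = 0.
If it is behind either of doors 2 and 3 (prior 1/3 each): door 1 is the lowest-numbered option available, probability 1; weight (1/3)·1 = 1/3 each.
The weights sum to 2/3.
So P(the car behind door 2 | the host opened door 1) = (1/3) / (2/3) = 1/2.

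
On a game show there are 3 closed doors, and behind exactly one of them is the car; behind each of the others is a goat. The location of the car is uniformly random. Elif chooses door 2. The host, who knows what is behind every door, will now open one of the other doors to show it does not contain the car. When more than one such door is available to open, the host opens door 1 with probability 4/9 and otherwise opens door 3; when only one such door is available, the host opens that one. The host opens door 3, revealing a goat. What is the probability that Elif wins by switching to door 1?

9/14

Apply Bayes' rule, conditioning on where the car actually is.
If it is behind door 1 (prior 1/3): only door 3 is available, probability 1; weight (1/3)·1 = 1/3.
If it is behind door 2 (prior 1/3): door 1 is available but not opened, probability 5/9; weight (1/3)·(5/9) = 5/27.
If it is behind door 3 (prior 1/3): the host opened door 3, so this case is ruled out; weight (1/3)·0 = 0.
The weights sum to 14/27.
So P(the car behind door 1 | the host opened door 3) = (1/3) / (14/27) = 9/14.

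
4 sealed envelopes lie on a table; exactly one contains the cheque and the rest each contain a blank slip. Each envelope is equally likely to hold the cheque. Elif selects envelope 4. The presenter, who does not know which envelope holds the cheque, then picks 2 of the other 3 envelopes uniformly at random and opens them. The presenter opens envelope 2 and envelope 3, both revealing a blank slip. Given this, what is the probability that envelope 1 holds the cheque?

1/2

Because the presenter chose which envelopes to open without knowing where the cheque is, the choice is independent of the prize location. Learning that none of the 2 opened envelopes holds the cheque simply rules out those 2 locations and leaves the remaining 2 envelopes still equally likely by symmetry.
So P(the cheque in envelope 1) = 1/2.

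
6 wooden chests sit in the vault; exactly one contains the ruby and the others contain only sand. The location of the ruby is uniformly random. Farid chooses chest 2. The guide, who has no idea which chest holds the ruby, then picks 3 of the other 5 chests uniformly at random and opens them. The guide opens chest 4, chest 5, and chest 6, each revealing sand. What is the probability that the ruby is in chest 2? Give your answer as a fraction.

Because the guide chose which chests to open without knowing where the ruby is, the choice is independent of the prize location. Learning that none of the 3 opened chests holds the ruby simply rules out those 3 locations and leaves the remaining 3 chests still equally likely by symmetry.
So P(the ruby in chest 2) = 1/3.

1/3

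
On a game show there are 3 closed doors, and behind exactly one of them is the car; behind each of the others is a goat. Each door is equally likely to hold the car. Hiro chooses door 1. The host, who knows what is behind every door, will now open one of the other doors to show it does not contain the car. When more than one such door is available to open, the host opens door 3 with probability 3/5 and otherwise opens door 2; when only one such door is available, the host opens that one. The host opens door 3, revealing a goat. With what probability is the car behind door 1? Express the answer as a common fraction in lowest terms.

3/8

Apply Bayes' rule, conditioning on where the car actually is.
If it is behind door 1 (prior 1/3): door 3 is available, opened with probability 3/5; weight (1/3)·(3/5) = 1/5.
If it is behind door 2 (prior 1/3): only door 3 is available, probability 1; weight (1/3)·1 = 1/3.
If it is behind door 3 (prior 1/3): the host opened door 3, so this case is ruled out; weight (1/3)·0 = 0.
The weights sum to 8/15.
So P(the car behind door 1 | the host opened door 3) = (1/5) / (8/15) = 3/8.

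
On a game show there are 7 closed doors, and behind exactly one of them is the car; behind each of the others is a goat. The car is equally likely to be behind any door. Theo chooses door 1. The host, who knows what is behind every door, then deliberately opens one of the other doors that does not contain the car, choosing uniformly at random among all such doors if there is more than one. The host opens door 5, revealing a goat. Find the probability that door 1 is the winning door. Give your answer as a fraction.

Apply Bayes' rule, conditioning on where the car actually is.
If it is behind door 1 (prior 1/7): the host has 6 equally likely choices, so probability 1/6; weight (1/7)·(1/6) = 1/42.
If it is behind any of doors 2, 3, 4, 6, and 7 (prior 1/7 each): the host has 5 equally likely choices, so probability 1/5; weight (1/7)·(1/5) = 1/35 each.
If it is behind door 5 (prior 1/7): the host opened door 5, so this case is ruled out; weight (1/7)·0 = 0.
The weights sum to 1/6.
So P(the car behind door 1 | the host opened door 5) = (1/42) / (1/6) = 1/7.

1/7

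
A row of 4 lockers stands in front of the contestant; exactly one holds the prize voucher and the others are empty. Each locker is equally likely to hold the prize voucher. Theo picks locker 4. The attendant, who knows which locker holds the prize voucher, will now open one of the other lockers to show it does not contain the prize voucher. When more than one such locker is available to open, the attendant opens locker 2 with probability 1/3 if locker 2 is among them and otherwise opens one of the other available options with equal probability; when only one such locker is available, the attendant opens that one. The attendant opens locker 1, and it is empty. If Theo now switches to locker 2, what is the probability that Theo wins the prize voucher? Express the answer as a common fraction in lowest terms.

Consider each possible location of the prize voucher in turn.
If it is in locker 1 (prior 1/4): the attendant opened locker 1, so this case is ruled out; weight (1/4)·0 = 0.
If it is in locker 2 (prior 1/4): locker 2 holds the prize so is unavailable; the attendant chooses uniformly among the 2 others, probability 1/2; weight (1/4)·(1/2) = 1/8.
If it is in locker 3 (prior 1/4): locker 2 is available but not opened, probability 2/3; weight (1/4)·(2/3) = 1/6.
If it is in locker 4 (prior 1/4): locker 2 is available but not opened; locker 1 gets probability (1 − 1/3)/2 = 1/3; weight (1/4)·(1/3) = 1/12.
The weights sum to 3/8.
So P(the prize voucher in locker 2 | the attendant opened locker 1) = (1/8) / (3/8) = 1/3.

1/3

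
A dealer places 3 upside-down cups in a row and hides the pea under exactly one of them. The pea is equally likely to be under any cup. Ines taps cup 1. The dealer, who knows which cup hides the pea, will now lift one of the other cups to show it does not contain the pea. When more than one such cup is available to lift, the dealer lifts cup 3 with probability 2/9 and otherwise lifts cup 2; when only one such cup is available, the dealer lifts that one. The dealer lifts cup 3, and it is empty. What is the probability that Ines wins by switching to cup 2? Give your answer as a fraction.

9/11

Apply Bayes' rule, conditioning on where the pea actually is.
If it is under cup 1 (prior 1/3): cup 3 is available, opened with probability 2/9; weight (1/3)·(2/9) = 2/27.
If it is under cup 2 (prior 1/3): only cup 3 is available, probability 1; weight (1/3)·1 = 1/3.
If it is under cup 3 (prior 1/3): the dealer opened cup 3, so this case is ruled out; weight (1/3)·0 = 0.
The weights sum to 11/27.
So P(the pea under cup 2 | the dealer opened cup 3) = (1/3) / (11/27) = 9/11.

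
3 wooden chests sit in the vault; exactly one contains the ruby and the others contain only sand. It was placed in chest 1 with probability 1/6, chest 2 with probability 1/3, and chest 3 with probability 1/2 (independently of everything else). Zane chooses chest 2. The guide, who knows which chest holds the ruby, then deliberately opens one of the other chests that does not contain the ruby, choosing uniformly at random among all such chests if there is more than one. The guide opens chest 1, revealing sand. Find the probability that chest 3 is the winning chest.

Apply Bayes' rule, conditioning on where the ruby actually is.
If it is in chest 1 (prior 1/6): the guide opened chest 1, so this case is ruled out; weight (1/6)·0 = 0.
If it is in chest 2 (prior 1/3): the guide has 2 equally likely choices, so probability 1/2; weight (1/3)·(1/2) = 1/6.
If it is in chest 3 (prior 1/2): the guide has no choice, probability 1; weight (1/2)·1 = 1/2.
The weights sum to 2/3.
So P(the ruby in chest 3 | the guide opened chest 1) = (1/2) / (2/3) = 3/4.

3/4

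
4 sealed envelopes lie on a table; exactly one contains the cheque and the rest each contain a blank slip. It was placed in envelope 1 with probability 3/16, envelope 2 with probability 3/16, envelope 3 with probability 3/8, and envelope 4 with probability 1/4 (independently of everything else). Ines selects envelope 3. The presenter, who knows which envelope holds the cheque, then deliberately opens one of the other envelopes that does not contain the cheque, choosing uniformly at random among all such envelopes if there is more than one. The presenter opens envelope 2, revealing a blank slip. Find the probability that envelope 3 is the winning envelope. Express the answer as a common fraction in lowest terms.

4/11

Apply Bayes' rule, conditioning on where the cheque actually is.
If it is in envelope 1 (prior 3/16): the presenter has 2 equally likely choices, so probability 1/2; weight (3/16)·(1/2) = 3/32.
If it is in envelope 2 (prior 3/16): the presenter opened envelope 2, so this case is ruled out; weight (3/16)·0 = 0.
If it is in envelope 3 (prior 3/8): the presenter has 3 equally likely choices, so probability 1/3; weight (3/8)·(1/3) = 1/8.
If it is in envelope 4 (prior 1/4): the presenter has 2 equally likely choices, so probability 1/2; weight (1/4)·(1/2) = 1/8.
The weights sum to 11/32.
So P(the cheque in envelope 3 | the presenter opened envelope 2) = (1/8) / (11/32) = 4/11.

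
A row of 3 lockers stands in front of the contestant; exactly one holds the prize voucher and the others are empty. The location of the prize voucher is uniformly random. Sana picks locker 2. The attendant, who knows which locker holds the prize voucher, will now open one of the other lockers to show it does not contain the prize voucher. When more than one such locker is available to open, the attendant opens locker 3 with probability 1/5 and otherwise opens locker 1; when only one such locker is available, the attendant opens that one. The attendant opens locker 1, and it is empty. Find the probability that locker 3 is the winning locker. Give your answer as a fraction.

Apply Bayes' rule, conditioning on where the prize voucher actually is.
If it is in locker 1 (prior 1/3): the attendant opened locker 1, so this case is ruled out; weight (1/3)·0 = 0.
If it is in locker 2 (prior 1/3): locker 3 is available but not opened, probability 4/5; weight (1/3)·(4/5) = 4/15.
If it is in locker 3 (prior 1/3): only locker 1 is available, probability 1; weight (1/3)·1 = 1/3.
The weights sum to 3/5.
So P(the prize voucher in locker 3 | the attendant opened locker 1) = (1/3) / (3/5) = 5/9.

5/9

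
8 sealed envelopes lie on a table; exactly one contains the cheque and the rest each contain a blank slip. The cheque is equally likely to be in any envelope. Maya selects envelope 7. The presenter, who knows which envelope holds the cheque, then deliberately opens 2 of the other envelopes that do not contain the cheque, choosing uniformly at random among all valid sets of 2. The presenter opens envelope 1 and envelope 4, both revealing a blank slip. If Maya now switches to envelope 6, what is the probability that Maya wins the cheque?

Apply Bayes' rule, conditioning on where the cheque actually is.
If it is in either of envelopes 1 and 4 (prior 1/8 each): that envelope was opened and seen not to hold the prize — ruled out; weight (1/8)·0 = 0 each.
If it is in any of envelopes 2, 3, 5, 6, and 8 (prior 1/8 each): the presenter has 15 equally likely choices, so probability 1/15; weight (1/8)·(1/15) = 1/120 each.
If it is in envelope 7 (prior 1/8): the presenter has 21 equally likely choices, so probability 1/21; weight (1/8)·(1/21) = 1/168.
The weights sum to 1/21.
So P(the cheque in envelope 6 | the presenter opened envelope 1 and envelope 4) = (1/120) / (1/21) = 7/40.

7/40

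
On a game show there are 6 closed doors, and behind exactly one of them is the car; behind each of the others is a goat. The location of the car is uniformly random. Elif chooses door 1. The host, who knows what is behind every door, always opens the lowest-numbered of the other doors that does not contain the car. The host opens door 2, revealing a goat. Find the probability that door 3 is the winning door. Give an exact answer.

1/5

Consider each possible location of the car in turn.
If it is behind any of doors 1, 3, 4, 5, and 6 (prior 1/6 each): door 2 is the lowest-numbered option available, probability 1; weight (1/6)·1 = 1/6 each.
If it is behind door 2 (prior 1/6): the host opened door 2, so this case is ruled out; weight (1/6)·0 = 0.
The weights sum to 5/6.
So P(the car behind door 3 | the host opened door 2) = (1/6) / (5/6) = 1/5.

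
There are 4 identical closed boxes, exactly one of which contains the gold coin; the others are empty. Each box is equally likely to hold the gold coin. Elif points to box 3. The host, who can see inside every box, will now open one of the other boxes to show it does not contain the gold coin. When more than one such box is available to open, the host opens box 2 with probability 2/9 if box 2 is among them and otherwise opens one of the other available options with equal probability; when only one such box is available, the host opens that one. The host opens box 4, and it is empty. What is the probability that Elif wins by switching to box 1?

7/15

Condition on the true location of the gold coin.
If it is in box 1 (prior 1/4): box 2 is available but not opened, probability 7/9; weight (1/4)·(7/9) = 7/36.
If it is in box 2 (prior 1/4): box 2 holds the prize so is unavailable; the host chooses uniformly among the 2 others, probability 1/2; weight (1/4)·(1/2) = 1/8.
If it is in box 3 (prior 1/4): box 2 is available but not opened; box 4 gets probability (1 − 2/9)/2 = 7/18; weight (1/4)·(7/18) = 7/72.
If it is in box 4 (prior 1/4): the host opened box 4, so this case is ruled out; weight (1/4)·0 = 0.
The weights sum to 5/12.
So P(the gold coin in box 1 | the host opened box 4) = (7/36) / (5/12) = 7/15.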